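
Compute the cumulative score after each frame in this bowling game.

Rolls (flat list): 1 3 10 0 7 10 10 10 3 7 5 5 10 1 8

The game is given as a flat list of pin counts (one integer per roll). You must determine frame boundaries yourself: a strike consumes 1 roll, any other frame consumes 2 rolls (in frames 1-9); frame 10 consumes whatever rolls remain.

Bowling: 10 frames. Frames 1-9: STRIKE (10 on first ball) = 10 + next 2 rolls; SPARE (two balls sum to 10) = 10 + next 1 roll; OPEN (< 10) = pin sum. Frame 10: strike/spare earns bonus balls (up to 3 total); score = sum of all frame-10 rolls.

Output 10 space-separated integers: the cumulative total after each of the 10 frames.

Frame 1: OPEN (1+3=4). Cumulative: 4
Frame 2: STRIKE. 10 + next two rolls (0+7) = 17. Cumulative: 21
Frame 3: OPEN (0+7=7). Cumulative: 28
Frame 4: STRIKE. 10 + next two rolls (10+10) = 30. Cumulative: 58
Frame 5: STRIKE. 10 + next two rolls (10+3) = 23. Cumulative: 81
Frame 6: STRIKE. 10 + next two rolls (3+7) = 20. Cumulative: 101
Frame 7: SPARE (3+7=10). 10 + next roll (5) = 15. Cumulative: 116
Frame 8: SPARE (5+5=10). 10 + next roll (10) = 20. Cumulative: 136
Frame 9: STRIKE. 10 + next two rolls (1+8) = 19. Cumulative: 155
Frame 10: OPEN. Sum of all frame-10 rolls (1+8) = 9. Cumulative: 164

Answer: 4 21 28 58 81 101 116 136 155 164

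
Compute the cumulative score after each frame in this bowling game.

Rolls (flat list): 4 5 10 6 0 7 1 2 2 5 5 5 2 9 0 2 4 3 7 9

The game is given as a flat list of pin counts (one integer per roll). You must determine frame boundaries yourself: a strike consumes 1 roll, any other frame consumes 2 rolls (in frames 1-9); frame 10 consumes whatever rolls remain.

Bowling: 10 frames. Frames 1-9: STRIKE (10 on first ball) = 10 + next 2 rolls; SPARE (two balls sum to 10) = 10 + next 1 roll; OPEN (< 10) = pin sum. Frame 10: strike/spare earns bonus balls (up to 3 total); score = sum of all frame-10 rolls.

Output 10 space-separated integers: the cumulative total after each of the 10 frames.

Frame 1: OPEN (4+5=9). Cumulative: 9
Frame 2: STRIKE. 10 + next two rolls (6+0) = 16. Cumulative: 25
Frame 3: OPEN (6+0=6). Cumulative: 31
Frame 4: OPEN (7+1=8). Cumulative: 39
Frame 5: OPEN (2+2=4). Cumulative: 43
Frame 6: SPARE (5+5=10). 10 + next roll (5) = 15. Cumulative: 58
Frame 7: OPEN (5+2=7). Cumulative: 65
Frame 8: OPEN (9+0=9). Cumulative: 74
Frame 9: OPEN (2+4=6). Cumulative: 80
Frame 10: SPARE. Sum of all frame-10 rolls (3+7+9) = 19. Cumulative: 99

Answer: 9 25 31 39 43 58 65 74 80 99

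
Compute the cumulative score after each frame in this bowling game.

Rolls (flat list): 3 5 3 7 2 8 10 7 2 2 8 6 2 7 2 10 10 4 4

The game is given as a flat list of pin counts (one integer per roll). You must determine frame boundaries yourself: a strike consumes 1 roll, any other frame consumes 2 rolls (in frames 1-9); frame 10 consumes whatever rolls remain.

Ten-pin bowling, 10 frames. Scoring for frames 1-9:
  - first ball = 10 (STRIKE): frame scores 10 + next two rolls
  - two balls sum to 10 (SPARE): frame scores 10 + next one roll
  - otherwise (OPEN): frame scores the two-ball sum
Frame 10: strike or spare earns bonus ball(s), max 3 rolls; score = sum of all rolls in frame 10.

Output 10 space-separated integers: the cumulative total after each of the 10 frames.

Answer: 8 20 40 59 68 84 92 101 125 143

Derivation:
Frame 1: OPEN (3+5=8). Cumulative: 8
Frame 2: SPARE (3+7=10). 10 + next roll (2) = 12. Cumulative: 20
Frame 3: SPARE (2+8=10). 10 + next roll (10) = 20. Cumulative: 40
Frame 4: STRIKE. 10 + next two rolls (7+2) = 19. Cumulative: 59
Frame 5: OPEN (7+2=9). Cumulative: 68
Frame 6: SPARE (2+8=10). 10 + next roll (6) = 16. Cumulative: 84
Frame 7: OPEN (6+2=8). Cumulative: 92
Frame 8: OPEN (7+2=9). Cumulative: 101
Frame 9: STRIKE. 10 + next two rolls (10+4) = 24. Cumulative: 125
Frame 10: STRIKE. Sum of all frame-10 rolls (10+4+4) = 18. Cumulative: 143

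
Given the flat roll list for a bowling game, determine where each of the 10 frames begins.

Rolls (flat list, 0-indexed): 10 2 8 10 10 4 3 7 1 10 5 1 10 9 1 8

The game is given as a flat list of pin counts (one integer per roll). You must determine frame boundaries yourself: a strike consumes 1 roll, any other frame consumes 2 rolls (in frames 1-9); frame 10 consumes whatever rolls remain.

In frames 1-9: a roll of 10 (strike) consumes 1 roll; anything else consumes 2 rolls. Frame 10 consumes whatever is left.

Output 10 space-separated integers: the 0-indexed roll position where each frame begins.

Frame 1 starts at roll index 0: roll=10 (strike), consumes 1 roll
Frame 2 starts at roll index 1: rolls=2,8 (sum=10), consumes 2 rolls
Frame 3 starts at roll index 3: roll=10 (strike), consumes 1 roll
Frame 4 starts at roll index 4: roll=10 (strike), consumes 1 roll
Frame 5 starts at roll index 5: rolls=4,3 (sum=7), consumes 2 rolls
Frame 6 starts at roll index 7: rolls=7,1 (sum=8), consumes 2 rolls
Frame 7 starts at roll index 9: roll=10 (strike), consumes 1 roll
Frame 8 starts at roll index 10: rolls=5,1 (sum=6), consumes 2 rolls
Frame 9 starts at roll index 12: roll=10 (strike), consumes 1 roll
Frame 10 starts at roll index 13: 3 remaining rolls

Answer: 0 1 3 4 5 7 9 10 12 13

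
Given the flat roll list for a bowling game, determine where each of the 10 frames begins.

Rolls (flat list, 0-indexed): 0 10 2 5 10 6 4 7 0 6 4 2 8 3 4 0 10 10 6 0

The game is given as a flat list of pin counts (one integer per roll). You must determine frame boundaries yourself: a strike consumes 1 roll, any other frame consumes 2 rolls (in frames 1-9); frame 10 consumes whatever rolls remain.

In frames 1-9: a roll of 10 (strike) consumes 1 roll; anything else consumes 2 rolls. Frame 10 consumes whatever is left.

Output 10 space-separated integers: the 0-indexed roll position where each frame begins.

Frame 1 starts at roll index 0: rolls=0,10 (sum=10), consumes 2 rolls
Frame 2 starts at roll index 2: rolls=2,5 (sum=7), consumes 2 rolls
Frame 3 starts at roll index 4: roll=10 (strike), consumes 1 roll
Frame 4 starts at roll index 5: rolls=6,4 (sum=10), consumes 2 rolls
Frame 5 starts at roll index 7: rolls=7,0 (sum=7), consumes 2 rolls
Frame 6 starts at roll index 9: rolls=6,4 (sum=10), consumes 2 rolls
Frame 7 starts at roll index 11: rolls=2,8 (sum=10), consumes 2 rolls
Frame 8 starts at roll index 13: rolls=3,4 (sum=7), consumes 2 rolls
Frame 9 starts at roll index 15: rolls=0,10 (sum=10), consumes 2 rolls
Frame 10 starts at roll index 17: 3 remaining rolls

Answer: 0 2 4 5 7 9 11 13 15 17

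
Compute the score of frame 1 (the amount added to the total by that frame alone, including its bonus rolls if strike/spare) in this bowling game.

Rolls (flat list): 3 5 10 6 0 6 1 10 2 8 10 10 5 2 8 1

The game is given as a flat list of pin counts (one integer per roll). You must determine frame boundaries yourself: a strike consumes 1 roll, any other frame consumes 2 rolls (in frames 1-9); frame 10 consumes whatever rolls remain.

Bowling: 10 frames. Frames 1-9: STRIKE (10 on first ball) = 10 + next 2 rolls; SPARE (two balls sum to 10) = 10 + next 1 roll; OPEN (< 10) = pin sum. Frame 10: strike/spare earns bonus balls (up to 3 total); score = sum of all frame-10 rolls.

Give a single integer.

Frame 1: OPEN (3+5=8). Cumulative: 8
Frame 2: STRIKE. 10 + next two rolls (6+0) = 16. Cumulative: 24
Frame 3: OPEN (6+0=6). Cumulative: 30

Answer: 8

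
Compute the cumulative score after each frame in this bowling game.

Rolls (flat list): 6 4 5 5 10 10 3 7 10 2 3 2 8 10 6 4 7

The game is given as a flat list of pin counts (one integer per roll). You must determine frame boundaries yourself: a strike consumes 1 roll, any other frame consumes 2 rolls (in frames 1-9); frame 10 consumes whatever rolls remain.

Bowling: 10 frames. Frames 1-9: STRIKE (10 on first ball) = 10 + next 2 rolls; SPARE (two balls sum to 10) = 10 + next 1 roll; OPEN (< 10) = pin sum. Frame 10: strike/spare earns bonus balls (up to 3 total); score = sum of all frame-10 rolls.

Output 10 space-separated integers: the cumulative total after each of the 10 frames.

Frame 1: SPARE (6+4=10). 10 + next roll (5) = 15. Cumulative: 15
Frame 2: SPARE (5+5=10). 10 + next roll (10) = 20. Cumulative: 35
Frame 3: STRIKE. 10 + next two rolls (10+3) = 23. Cumulative: 58
Frame 4: STRIKE. 10 + next two rolls (3+7) = 20. Cumulative: 78
Frame 5: SPARE (3+7=10). 10 + next roll (10) = 20. Cumulative: 98
Frame 6: STRIKE. 10 + next two rolls (2+3) = 15. Cumulative: 113
Frame 7: OPEN (2+3=5). Cumulative: 118
Frame 8: SPARE (2+8=10). 10 + next roll (10) = 20. Cumulative: 138
Frame 9: STRIKE. 10 + next two rolls (6+4) = 20. Cumulative: 158
Frame 10: SPARE. Sum of all frame-10 rolls (6+4+7) = 17. Cumulative: 175

Answer: 15 35 58 78 98 113 118 138 158 175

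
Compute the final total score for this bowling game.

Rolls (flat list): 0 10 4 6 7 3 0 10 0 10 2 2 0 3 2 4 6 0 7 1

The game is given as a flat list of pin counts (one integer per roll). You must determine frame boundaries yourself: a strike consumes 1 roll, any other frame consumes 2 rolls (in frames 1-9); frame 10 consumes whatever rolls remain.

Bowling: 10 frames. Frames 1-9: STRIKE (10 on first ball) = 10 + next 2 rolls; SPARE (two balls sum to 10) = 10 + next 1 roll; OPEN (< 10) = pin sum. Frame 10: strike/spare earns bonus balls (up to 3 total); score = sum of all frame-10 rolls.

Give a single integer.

Answer: 90

Derivation:
Frame 1: SPARE (0+10=10). 10 + next roll (4) = 14. Cumulative: 14
Frame 2: SPARE (4+6=10). 10 + next roll (7) = 17. Cumulative: 31
Frame 3: SPARE (7+3=10). 10 + next roll (0) = 10. Cumulative: 41
Frame 4: SPARE (0+10=10). 10 + next roll (0) = 10. Cumulative: 51
Frame 5: SPARE (0+10=10). 10 + next roll (2) = 12. Cumulative: 63
Frame 6: OPEN (2+2=4). Cumulative: 67
Frame 7: OPEN (0+3=3). Cumulative: 70
Frame 8: OPEN (2+4=6). Cumulative: 76
Frame 9: OPEN (6+0=6). Cumulative: 82
Frame 10: OPEN. Sum of all frame-10 rolls (7+1) = 8. Cumulative: 90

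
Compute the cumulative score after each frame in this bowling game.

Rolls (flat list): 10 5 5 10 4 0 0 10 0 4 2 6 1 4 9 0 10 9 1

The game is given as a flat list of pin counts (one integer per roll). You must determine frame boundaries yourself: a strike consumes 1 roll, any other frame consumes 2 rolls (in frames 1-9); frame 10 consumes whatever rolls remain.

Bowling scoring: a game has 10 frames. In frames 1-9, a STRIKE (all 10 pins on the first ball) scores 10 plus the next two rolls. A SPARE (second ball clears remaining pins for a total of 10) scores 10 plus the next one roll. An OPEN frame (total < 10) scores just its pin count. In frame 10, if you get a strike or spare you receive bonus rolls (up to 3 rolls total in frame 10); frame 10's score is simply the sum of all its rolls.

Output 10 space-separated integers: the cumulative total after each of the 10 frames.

Answer: 20 40 54 58 68 72 80 85 94 114

Derivation:
Frame 1: STRIKE. 10 + next two rolls (5+5) = 20. Cumulative: 20
Frame 2: SPARE (5+5=10). 10 + next roll (10) = 20. Cumulative: 40
Frame 3: STRIKE. 10 + next two rolls (4+0) = 14. Cumulative: 54
Frame 4: OPEN (4+0=4). Cumulative: 58
Frame 5: SPARE (0+10=10). 10 + next roll (0) = 10. Cumulative: 68
Frame 6: OPEN (0+4=4). Cumulative: 72
Frame 7: OPEN (2+6=8). Cumulative: 80
Frame 8: OPEN (1+4=5). Cumulative: 85
Frame 9: OPEN (9+0=9). Cumulative: 94
Frame 10: STRIKE. Sum of all frame-10 rolls (10+9+1) = 20. Cumulative: 114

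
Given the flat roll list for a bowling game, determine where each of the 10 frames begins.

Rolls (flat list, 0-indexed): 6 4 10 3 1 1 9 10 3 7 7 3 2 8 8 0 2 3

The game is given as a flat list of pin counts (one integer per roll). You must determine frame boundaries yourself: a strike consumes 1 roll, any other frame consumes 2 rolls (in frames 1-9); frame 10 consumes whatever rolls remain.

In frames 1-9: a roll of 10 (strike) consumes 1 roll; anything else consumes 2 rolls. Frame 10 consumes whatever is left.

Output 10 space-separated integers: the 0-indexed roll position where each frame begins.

Answer: 0 2 3 5 7 8 10 12 14 16

Derivation:
Frame 1 starts at roll index 0: rolls=6,4 (sum=10), consumes 2 rolls
Frame 2 starts at roll index 2: roll=10 (strike), consumes 1 roll
Frame 3 starts at roll index 3: rolls=3,1 (sum=4), consumes 2 rolls
Frame 4 starts at roll index 5: rolls=1,9 (sum=10), consumes 2 rolls
Frame 5 starts at roll index 7: roll=10 (strike), consumes 1 roll
Frame 6 starts at roll index 8: rolls=3,7 (sum=10), consumes 2 rolls
Frame 7 starts at roll index 10: rolls=7,3 (sum=10), consumes 2 rolls
Frame 8 starts at roll index 12: rolls=2,8 (sum=10), consumes 2 rolls
Frame 9 starts at roll index 14: rolls=8,0 (sum=8), consumes 2 rolls
Frame 10 starts at roll index 16: 2 remaining rolls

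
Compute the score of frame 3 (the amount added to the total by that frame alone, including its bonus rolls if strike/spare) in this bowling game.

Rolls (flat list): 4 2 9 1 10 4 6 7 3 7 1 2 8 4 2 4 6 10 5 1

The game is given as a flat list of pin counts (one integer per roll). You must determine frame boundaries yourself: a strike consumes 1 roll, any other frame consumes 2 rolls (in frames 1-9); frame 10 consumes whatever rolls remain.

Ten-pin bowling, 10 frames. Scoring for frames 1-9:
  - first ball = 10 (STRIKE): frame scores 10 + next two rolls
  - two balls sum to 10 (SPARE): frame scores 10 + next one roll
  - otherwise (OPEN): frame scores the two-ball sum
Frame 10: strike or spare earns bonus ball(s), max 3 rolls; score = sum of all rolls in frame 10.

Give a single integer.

Answer: 20

Derivation:
Frame 1: OPEN (4+2=6). Cumulative: 6
Frame 2: SPARE (9+1=10). 10 + next roll (10) = 20. Cumulative: 26
Frame 3: STRIKE. 10 + next two rolls (4+6) = 20. Cumulative: 46
Frame 4: SPARE (4+6=10). 10 + next roll (7) = 17. Cumulative: 63
Frame 5: SPARE (7+3=10). 10 + next roll (7) = 17. Cumulative: 80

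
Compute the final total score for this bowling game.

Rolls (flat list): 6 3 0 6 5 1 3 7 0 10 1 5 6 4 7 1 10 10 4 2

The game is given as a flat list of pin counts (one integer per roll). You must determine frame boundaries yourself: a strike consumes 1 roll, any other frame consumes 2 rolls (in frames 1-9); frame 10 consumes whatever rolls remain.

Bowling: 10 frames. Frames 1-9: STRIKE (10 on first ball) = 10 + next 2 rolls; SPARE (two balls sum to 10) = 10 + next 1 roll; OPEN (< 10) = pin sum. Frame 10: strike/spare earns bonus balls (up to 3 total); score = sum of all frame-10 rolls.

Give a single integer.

Answer: 113

Derivation:
Frame 1: OPEN (6+3=9). Cumulative: 9
Frame 2: OPEN (0+6=6). Cumulative: 15
Frame 3: OPEN (5+1=6). Cumulative: 21
Frame 4: SPARE (3+7=10). 10 + next roll (0) = 10. Cumulative: 31
Frame 5: SPARE (0+10=10). 10 + next roll (1) = 11. Cumulative: 42
Frame 6: OPEN (1+5=6). Cumulative: 48
Frame 7: SPARE (6+4=10). 10 + next roll (7) = 17. Cumulative: 65
Frame 8: OPEN (7+1=8). Cumulative: 73
Frame 9: STRIKE. 10 + next two rolls (10+4) = 24. Cumulative: 97
Frame 10: STRIKE. Sum of all frame-10 rolls (10+4+2) = 16. Cumulative: 113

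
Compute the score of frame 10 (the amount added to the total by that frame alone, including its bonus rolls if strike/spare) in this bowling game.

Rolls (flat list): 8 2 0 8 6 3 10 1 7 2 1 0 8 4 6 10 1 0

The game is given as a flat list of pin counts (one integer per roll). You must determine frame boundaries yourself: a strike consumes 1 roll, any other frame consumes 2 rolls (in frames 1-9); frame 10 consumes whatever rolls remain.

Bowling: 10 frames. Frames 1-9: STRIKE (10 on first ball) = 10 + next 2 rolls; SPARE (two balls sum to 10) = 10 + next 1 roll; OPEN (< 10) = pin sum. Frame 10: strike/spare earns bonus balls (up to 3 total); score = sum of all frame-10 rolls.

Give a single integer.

Frame 1: SPARE (8+2=10). 10 + next roll (0) = 10. Cumulative: 10
Frame 2: OPEN (0+8=8). Cumulative: 18
Frame 3: OPEN (6+3=9). Cumulative: 27
Frame 4: STRIKE. 10 + next two rolls (1+7) = 18. Cumulative: 45
Frame 5: OPEN (1+7=8). Cumulative: 53
Frame 6: OPEN (2+1=3). Cumulative: 56
Frame 7: OPEN (0+8=8). Cumulative: 64
Frame 8: SPARE (4+6=10). 10 + next roll (10) = 20. Cumulative: 84
Frame 9: STRIKE. 10 + next two rolls (1+0) = 11. Cumulative: 95
Frame 10: OPEN. Sum of all frame-10 rolls (1+0) = 1. Cumulative: 96

Answer: 1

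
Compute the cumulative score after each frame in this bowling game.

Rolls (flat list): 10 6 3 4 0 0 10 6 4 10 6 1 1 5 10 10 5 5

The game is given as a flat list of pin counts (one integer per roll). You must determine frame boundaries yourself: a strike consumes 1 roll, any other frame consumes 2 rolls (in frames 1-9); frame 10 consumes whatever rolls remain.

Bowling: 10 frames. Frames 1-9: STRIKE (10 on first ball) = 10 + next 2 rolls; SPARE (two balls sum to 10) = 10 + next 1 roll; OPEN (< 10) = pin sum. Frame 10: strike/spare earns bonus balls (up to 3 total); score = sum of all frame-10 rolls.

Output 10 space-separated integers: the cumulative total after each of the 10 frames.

Frame 1: STRIKE. 10 + next two rolls (6+3) = 19. Cumulative: 19
Frame 2: OPEN (6+3=9). Cumulative: 28
Frame 3: OPEN (4+0=4). Cumulative: 32
Frame 4: SPARE (0+10=10). 10 + next roll (6) = 16. Cumulative: 48
Frame 5: SPARE (6+4=10). 10 + next roll (10) = 20. Cumulative: 68
Frame 6: STRIKE. 10 + next two rolls (6+1) = 17. Cumulative: 85
Frame 7: OPEN (6+1=7). Cumulative: 92
Frame 8: OPEN (1+5=6). Cumulative: 98
Frame 9: STRIKE. 10 + next two rolls (10+5) = 25. Cumulative: 123
Frame 10: STRIKE. Sum of all frame-10 rolls (10+5+5) = 20. Cumulative: 143

Answer: 19 28 32 48 68 85 92 98 123 143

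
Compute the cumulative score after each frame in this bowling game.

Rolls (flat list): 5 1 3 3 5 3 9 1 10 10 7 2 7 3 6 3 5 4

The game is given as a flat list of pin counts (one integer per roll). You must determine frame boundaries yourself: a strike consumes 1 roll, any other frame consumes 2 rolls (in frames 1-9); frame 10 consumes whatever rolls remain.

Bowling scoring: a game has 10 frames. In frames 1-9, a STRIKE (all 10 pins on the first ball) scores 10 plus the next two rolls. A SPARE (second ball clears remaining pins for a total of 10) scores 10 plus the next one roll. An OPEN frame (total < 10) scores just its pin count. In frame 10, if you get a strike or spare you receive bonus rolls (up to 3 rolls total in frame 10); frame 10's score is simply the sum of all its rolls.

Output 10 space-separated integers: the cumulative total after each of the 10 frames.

Answer: 6 12 20 40 67 86 95 111 120 129

Derivation:
Frame 1: OPEN (5+1=6). Cumulative: 6
Frame 2: OPEN (3+3=6). Cumulative: 12
Frame 3: OPEN (5+3=8). Cumulative: 20
Frame 4: SPARE (9+1=10). 10 + next roll (10) = 20. Cumulative: 40
Frame 5: STRIKE. 10 + next two rolls (10+7) = 27. Cumulative: 67
Frame 6: STRIKE. 10 + next two rolls (7+2) = 19. Cumulative: 86
Frame 7: OPEN (7+2=9). Cumulative: 95
Frame 8: SPARE (7+3=10). 10 + next roll (6) = 16. Cumulative: 111
Frame 9: OPEN (6+3=9). Cumulative: 120
Frame 10: OPEN. Sum of all frame-10 rolls (5+4) = 9. Cumulative: 129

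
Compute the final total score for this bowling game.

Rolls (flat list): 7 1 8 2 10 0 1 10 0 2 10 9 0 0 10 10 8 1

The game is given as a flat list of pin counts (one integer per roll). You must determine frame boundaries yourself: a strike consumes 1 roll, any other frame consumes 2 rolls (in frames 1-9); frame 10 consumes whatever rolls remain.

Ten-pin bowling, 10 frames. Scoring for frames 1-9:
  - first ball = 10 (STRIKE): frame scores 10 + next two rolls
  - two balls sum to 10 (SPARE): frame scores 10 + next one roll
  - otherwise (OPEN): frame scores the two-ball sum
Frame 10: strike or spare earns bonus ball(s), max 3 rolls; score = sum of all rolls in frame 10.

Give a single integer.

Answer: 121

Derivation:
Frame 1: OPEN (7+1=8). Cumulative: 8
Frame 2: SPARE (8+2=10). 10 + next roll (10) = 20. Cumulative: 28
Frame 3: STRIKE. 10 + next two rolls (0+1) = 11. Cumulative: 39
Frame 4: OPEN (0+1=1). Cumulative: 40
Frame 5: STRIKE. 10 + next two rolls (0+2) = 12. Cumulative: 52
Frame 6: OPEN (0+2=2). Cumulative: 54
Frame 7: STRIKE. 10 + next two rolls (9+0) = 19. Cumulative: 73
Frame 8: OPEN (9+0=9). Cumulative: 82
Frame 9: SPARE (0+10=10). 10 + next roll (10) = 20. Cumulative: 102
Frame 10: STRIKE. Sum of all frame-10 rolls (10+8+1) = 19. Cumulative: 121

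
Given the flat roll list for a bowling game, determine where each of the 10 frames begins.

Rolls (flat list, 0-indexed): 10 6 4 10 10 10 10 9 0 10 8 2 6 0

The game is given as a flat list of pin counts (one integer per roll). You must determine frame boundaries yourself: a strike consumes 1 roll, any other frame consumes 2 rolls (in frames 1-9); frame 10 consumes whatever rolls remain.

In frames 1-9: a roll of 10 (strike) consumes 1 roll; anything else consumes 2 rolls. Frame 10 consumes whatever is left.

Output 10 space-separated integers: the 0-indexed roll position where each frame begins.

Frame 1 starts at roll index 0: roll=10 (strike), consumes 1 roll
Frame 2 starts at roll index 1: rolls=6,4 (sum=10), consumes 2 rolls
Frame 3 starts at roll index 3: roll=10 (strike), consumes 1 roll
Frame 4 starts at roll index 4: roll=10 (strike), consumes 1 roll
Frame 5 starts at roll index 5: roll=10 (strike), consumes 1 roll
Frame 6 starts at roll index 6: roll=10 (strike), consumes 1 roll
Frame 7 starts at roll index 7: rolls=9,0 (sum=9), consumes 2 rolls
Frame 8 starts at roll index 9: roll=10 (strike), consumes 1 roll
Frame 9 starts at roll index 10: rolls=8,2 (sum=10), consumes 2 rolls
Frame 10 starts at roll index 12: 2 remaining rolls

Answer: 0 1 3 4 5 6 7 9 10 12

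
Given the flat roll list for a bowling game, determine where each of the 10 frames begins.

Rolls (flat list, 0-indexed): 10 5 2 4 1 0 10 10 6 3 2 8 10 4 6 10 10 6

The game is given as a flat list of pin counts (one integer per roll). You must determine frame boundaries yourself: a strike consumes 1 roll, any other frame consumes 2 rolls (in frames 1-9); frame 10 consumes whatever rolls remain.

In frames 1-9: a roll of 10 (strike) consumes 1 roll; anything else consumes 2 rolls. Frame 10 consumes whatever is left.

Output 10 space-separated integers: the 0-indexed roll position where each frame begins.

Answer: 0 1 3 5 7 8 10 12 13 15

Derivation:
Frame 1 starts at roll index 0: roll=10 (strike), consumes 1 roll
Frame 2 starts at roll index 1: rolls=5,2 (sum=7), consumes 2 rolls
Frame 3 starts at roll index 3: rolls=4,1 (sum=5), consumes 2 rolls
Frame 4 starts at roll index 5: rolls=0,10 (sum=10), consumes 2 rolls
Frame 5 starts at roll index 7: roll=10 (strike), consumes 1 roll
Frame 6 starts at roll index 8: rolls=6,3 (sum=9), consumes 2 rolls
Frame 7 starts at roll index 10: rolls=2,8 (sum=10), consumes 2 rolls
Frame 8 starts at roll index 12: roll=10 (strike), consumes 1 roll
Frame 9 starts at roll index 13: rolls=4,6 (sum=10), consumes 2 rolls
Frame 10 starts at roll index 15: 3 remaining rolls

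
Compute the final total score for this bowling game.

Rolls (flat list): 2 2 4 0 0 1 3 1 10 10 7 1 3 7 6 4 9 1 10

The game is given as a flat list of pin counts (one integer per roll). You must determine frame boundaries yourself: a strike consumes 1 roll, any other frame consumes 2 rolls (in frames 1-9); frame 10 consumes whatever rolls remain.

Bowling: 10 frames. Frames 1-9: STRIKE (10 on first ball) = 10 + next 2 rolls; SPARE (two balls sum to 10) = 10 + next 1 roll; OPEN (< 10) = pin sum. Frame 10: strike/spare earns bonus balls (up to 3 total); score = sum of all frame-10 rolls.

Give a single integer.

Answer: 121

Derivation:
Frame 1: OPEN (2+2=4). Cumulative: 4
Frame 2: OPEN (4+0=4). Cumulative: 8
Frame 3: OPEN (0+1=1). Cumulative: 9
Frame 4: OPEN (3+1=4). Cumulative: 13
Frame 5: STRIKE. 10 + next two rolls (10+7) = 27. Cumulative: 40
Frame 6: STRIKE. 10 + next two rolls (7+1) = 18. Cumulative: 58
Frame 7: OPEN (7+1=8). Cumulative: 66
Frame 8: SPARE (3+7=10). 10 + next roll (6) = 16. Cumulative: 82
Frame 9: SPARE (6+4=10). 10 + next roll (9) = 19. Cumulative: 101
Frame 10: SPARE. Sum of all frame-10 rolls (9+1+10) = 20. Cumulative: 121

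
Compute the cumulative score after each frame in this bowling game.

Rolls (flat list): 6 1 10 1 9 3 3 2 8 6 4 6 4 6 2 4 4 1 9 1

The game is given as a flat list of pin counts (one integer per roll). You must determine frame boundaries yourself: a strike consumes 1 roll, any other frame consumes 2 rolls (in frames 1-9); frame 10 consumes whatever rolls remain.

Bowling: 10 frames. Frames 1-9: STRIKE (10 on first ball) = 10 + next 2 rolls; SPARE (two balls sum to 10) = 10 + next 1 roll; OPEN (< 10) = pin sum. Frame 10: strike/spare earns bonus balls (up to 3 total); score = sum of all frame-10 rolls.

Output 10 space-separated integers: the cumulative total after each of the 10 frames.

Answer: 7 27 40 46 62 78 94 102 110 121

Derivation:
Frame 1: OPEN (6+1=7). Cumulative: 7
Frame 2: STRIKE. 10 + next two rolls (1+9) = 20. Cumulative: 27
Frame 3: SPARE (1+9=10). 10 + next roll (3) = 13. Cumulative: 40
Frame 4: OPEN (3+3=6). Cumulative: 46
Frame 5: SPARE (2+8=10). 10 + next roll (6) = 16. Cumulative: 62
Frame 6: SPARE (6+4=10). 10 + next roll (6) = 16. Cumulative: 78
Frame 7: SPARE (6+4=10). 10 + next roll (6) = 16. Cumulative: 94
Frame 8: OPEN (6+2=8). Cumulative: 102
Frame 9: OPEN (4+4=8). Cumulative: 110
Frame 10: SPARE. Sum of all frame-10 rolls (1+9+1) = 11. Cumulative: 121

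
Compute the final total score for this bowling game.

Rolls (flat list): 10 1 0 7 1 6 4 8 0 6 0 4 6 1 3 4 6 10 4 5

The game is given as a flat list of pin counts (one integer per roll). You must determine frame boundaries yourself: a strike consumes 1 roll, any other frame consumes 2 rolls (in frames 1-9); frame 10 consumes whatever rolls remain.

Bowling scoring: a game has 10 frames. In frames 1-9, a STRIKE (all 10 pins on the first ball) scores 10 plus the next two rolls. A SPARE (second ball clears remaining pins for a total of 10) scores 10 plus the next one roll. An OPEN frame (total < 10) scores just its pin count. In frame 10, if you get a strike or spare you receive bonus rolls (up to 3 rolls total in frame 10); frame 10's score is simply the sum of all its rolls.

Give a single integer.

Frame 1: STRIKE. 10 + next two rolls (1+0) = 11. Cumulative: 11
Frame 2: OPEN (1+0=1). Cumulative: 12
Frame 3: OPEN (7+1=8). Cumulative: 20
Frame 4: SPARE (6+4=10). 10 + next roll (8) = 18. Cumulative: 38
Frame 5: OPEN (8+0=8). Cumulative: 46
Frame 6: OPEN (6+0=6). Cumulative: 52
Frame 7: SPARE (4+6=10). 10 + next roll (1) = 11. Cumulative: 63
Frame 8: OPEN (1+3=4). Cumulative: 67
Frame 9: SPARE (4+6=10). 10 + next roll (10) = 20. Cumulative: 87
Frame 10: STRIKE. Sum of all frame-10 rolls (10+4+5) = 19. Cumulative: 106

Answer: 106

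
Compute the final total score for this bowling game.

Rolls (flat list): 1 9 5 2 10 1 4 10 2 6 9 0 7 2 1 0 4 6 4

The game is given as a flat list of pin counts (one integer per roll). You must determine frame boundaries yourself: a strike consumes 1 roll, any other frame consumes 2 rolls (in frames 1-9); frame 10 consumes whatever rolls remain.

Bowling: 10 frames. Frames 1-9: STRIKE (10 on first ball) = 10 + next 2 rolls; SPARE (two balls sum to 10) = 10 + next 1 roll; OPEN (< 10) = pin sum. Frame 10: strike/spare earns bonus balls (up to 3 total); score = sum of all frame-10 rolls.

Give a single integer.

Frame 1: SPARE (1+9=10). 10 + next roll (5) = 15. Cumulative: 15
Frame 2: OPEN (5+2=7). Cumulative: 22
Frame 3: STRIKE. 10 + next two rolls (1+4) = 15. Cumulative: 37
Frame 4: OPEN (1+4=5). Cumulative: 42
Frame 5: STRIKE. 10 + next two rolls (2+6) = 18. Cumulative: 60
Frame 6: OPEN (2+6=8). Cumulative: 68
Frame 7: OPEN (9+0=9). Cumulative: 77
Frame 8: OPEN (7+2=9). Cumulative: 86
Frame 9: OPEN (1+0=1). Cumulative: 87
Frame 10: SPARE. Sum of all frame-10 rolls (4+6+4) = 14. Cumulative: 101

Answer: 101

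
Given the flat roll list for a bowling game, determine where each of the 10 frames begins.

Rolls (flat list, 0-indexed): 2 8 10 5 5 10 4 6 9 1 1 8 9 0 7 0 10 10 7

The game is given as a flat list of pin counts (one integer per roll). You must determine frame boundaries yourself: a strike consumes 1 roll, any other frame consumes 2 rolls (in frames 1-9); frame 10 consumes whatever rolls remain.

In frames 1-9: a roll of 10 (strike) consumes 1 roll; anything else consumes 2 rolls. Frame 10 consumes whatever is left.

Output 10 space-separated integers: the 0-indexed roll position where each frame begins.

Frame 1 starts at roll index 0: rolls=2,8 (sum=10), consumes 2 rolls
Frame 2 starts at roll index 2: roll=10 (strike), consumes 1 roll
Frame 3 starts at roll index 3: rolls=5,5 (sum=10), consumes 2 rolls
Frame 4 starts at roll index 5: roll=10 (strike), consumes 1 roll
Frame 5 starts at roll index 6: rolls=4,6 (sum=10), consumes 2 rolls
Frame 6 starts at roll index 8: rolls=9,1 (sum=10), consumes 2 rolls
Frame 7 starts at roll index 10: rolls=1,8 (sum=9), consumes 2 rolls
Frame 8 starts at roll index 12: rolls=9,0 (sum=9), consumes 2 rolls
Frame 9 starts at roll index 14: rolls=7,0 (sum=7), consumes 2 rolls
Frame 10 starts at roll index 16: 3 remaining rolls

Answer: 0 2 3 5 6 8 10 12 14 16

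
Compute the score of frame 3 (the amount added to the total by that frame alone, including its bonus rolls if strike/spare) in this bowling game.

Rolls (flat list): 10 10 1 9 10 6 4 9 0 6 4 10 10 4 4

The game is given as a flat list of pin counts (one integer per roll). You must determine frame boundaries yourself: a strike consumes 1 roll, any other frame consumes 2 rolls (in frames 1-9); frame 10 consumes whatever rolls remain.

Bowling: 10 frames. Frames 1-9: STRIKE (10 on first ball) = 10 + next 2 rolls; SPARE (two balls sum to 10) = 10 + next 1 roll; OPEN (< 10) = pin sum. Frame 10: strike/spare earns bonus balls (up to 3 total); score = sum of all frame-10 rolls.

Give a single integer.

Frame 1: STRIKE. 10 + next two rolls (10+1) = 21. Cumulative: 21
Frame 2: STRIKE. 10 + next two rolls (1+9) = 20. Cumulative: 41
Frame 3: SPARE (1+9=10). 10 + next roll (10) = 20. Cumulative: 61
Frame 4: STRIKE. 10 + next two rolls (6+4) = 20. Cumulative: 81
Frame 5: SPARE (6+4=10). 10 + next roll (9) = 19. Cumulative: 100

Answer: 20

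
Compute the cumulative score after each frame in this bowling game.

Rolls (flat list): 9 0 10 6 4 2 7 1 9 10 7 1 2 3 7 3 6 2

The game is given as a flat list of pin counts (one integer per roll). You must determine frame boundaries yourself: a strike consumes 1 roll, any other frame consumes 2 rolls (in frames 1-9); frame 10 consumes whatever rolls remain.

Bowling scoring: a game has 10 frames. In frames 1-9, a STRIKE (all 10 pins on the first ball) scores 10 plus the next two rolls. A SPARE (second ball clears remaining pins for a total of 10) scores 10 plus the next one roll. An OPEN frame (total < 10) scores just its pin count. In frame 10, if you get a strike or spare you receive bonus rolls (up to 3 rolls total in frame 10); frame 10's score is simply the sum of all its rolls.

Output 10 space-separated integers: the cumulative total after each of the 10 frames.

Answer: 9 29 41 50 70 88 96 101 117 125

Derivation:
Frame 1: OPEN (9+0=9). Cumulative: 9
Frame 2: STRIKE. 10 + next two rolls (6+4) = 20. Cumulative: 29
Frame 3: SPARE (6+4=10). 10 + next roll (2) = 12. Cumulative: 41
Frame 4: OPEN (2+7=9). Cumulative: 50
Frame 5: SPARE (1+9=10). 10 + next roll (10) = 20. Cumulative: 70
Frame 6: STRIKE. 10 + next two rolls (7+1) = 18. Cumulative: 88
Frame 7: OPEN (7+1=8). Cumulative: 96
Frame 8: OPEN (2+3=5). Cumulative: 101
Frame 9: SPARE (7+3=10). 10 + next roll (6) = 16. Cumulative: 117
Frame 10: OPEN. Sum of all frame-10 rolls (6+2) = 8. Cumulative: 125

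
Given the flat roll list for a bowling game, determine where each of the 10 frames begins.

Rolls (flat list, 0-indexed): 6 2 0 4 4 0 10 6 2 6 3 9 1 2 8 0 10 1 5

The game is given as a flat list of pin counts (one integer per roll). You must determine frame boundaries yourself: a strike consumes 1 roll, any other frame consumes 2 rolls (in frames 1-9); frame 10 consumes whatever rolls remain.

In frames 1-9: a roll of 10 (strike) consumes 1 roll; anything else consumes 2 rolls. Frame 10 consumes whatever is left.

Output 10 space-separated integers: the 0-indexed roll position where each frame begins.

Frame 1 starts at roll index 0: rolls=6,2 (sum=8), consumes 2 rolls
Frame 2 starts at roll index 2: rolls=0,4 (sum=4), consumes 2 rolls
Frame 3 starts at roll index 4: rolls=4,0 (sum=4), consumes 2 rolls
Frame 4 starts at roll index 6: roll=10 (strike), consumes 1 roll
Frame 5 starts at roll index 7: rolls=6,2 (sum=8), consumes 2 rolls
Frame 6 starts at roll index 9: rolls=6,3 (sum=9), consumes 2 rolls
Frame 7 starts at roll index 11: rolls=9,1 (sum=10), consumes 2 rolls
Frame 8 starts at roll index 13: rolls=2,8 (sum=10), consumes 2 rolls
Frame 9 starts at roll index 15: rolls=0,10 (sum=10), consumes 2 rolls
Frame 10 starts at roll index 17: 2 remaining rolls

Answer: 0 2 4 6 7 9 11 13 15 17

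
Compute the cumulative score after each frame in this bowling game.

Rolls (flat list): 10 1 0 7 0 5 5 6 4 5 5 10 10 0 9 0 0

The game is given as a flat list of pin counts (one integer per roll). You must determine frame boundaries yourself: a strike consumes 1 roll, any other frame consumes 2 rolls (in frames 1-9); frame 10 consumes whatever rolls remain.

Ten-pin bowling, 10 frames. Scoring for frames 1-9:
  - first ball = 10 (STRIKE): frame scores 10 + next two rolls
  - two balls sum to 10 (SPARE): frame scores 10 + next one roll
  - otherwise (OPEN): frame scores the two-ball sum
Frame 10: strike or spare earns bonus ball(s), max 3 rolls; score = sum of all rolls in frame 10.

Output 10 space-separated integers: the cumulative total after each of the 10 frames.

Answer: 11 12 19 35 50 70 90 109 118 118

Derivation:
Frame 1: STRIKE. 10 + next two rolls (1+0) = 11. Cumulative: 11
Frame 2: OPEN (1+0=1). Cumulative: 12
Frame 3: OPEN (7+0=7). Cumulative: 19
Frame 4: SPARE (5+5=10). 10 + next roll (6) = 16. Cumulative: 35
Frame 5: SPARE (6+4=10). 10 + next roll (5) = 15. Cumulative: 50
Frame 6: SPARE (5+5=10). 10 + next roll (10) = 20. Cumulative: 70
Frame 7: STRIKE. 10 + next two rolls (10+0) = 20. Cumulative: 90
Frame 8: STRIKE. 10 + next two rolls (0+9) = 19. Cumulative: 109
Frame 9: OPEN (0+9=9). Cumulative: 118
Frame 10: OPEN. Sum of all frame-10 rolls (0+0) = 0. Cumulative: 118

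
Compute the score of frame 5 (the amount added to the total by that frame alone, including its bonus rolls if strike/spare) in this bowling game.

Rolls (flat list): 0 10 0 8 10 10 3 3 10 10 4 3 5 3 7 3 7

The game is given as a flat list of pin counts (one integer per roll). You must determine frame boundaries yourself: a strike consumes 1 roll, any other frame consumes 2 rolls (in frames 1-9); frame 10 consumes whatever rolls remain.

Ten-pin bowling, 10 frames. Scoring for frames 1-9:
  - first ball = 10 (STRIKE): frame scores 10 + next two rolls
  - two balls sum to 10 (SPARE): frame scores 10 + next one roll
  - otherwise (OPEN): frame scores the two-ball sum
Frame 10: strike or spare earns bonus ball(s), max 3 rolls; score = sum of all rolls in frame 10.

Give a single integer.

Answer: 6

Derivation:
Frame 1: SPARE (0+10=10). 10 + next roll (0) = 10. Cumulative: 10
Frame 2: OPEN (0+8=8). Cumulative: 18
Frame 3: STRIKE. 10 + next two rolls (10+3) = 23. Cumulative: 41
Frame 4: STRIKE. 10 + next two rolls (3+3) = 16. Cumulative: 57
Frame 5: OPEN (3+3=6). Cumulative: 63
Frame 6: STRIKE. 10 + next two rolls (10+4) = 24. Cumulative: 87
Frame 7: STRIKE. 10 + next two rolls (4+3) = 17. Cumulative: 104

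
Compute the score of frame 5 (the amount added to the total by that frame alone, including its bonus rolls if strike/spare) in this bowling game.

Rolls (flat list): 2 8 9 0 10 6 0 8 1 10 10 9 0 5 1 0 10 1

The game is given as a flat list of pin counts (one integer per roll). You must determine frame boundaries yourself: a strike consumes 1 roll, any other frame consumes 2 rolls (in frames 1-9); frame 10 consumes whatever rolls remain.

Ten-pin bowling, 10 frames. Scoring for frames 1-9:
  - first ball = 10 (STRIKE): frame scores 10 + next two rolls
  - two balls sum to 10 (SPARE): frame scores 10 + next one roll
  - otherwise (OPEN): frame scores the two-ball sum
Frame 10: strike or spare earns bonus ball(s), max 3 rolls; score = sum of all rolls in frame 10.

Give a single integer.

Frame 1: SPARE (2+8=10). 10 + next roll (9) = 19. Cumulative: 19
Frame 2: OPEN (9+0=9). Cumulative: 28
Frame 3: STRIKE. 10 + next two rolls (6+0) = 16. Cumulative: 44
Frame 4: OPEN (6+0=6). Cumulative: 50
Frame 5: OPEN (8+1=9). Cumulative: 59
Frame 6: STRIKE. 10 + next two rolls (10+9) = 29. Cumulative: 88
Frame 7: STRIKE. 10 + next two rolls (9+0) = 19. Cumulative: 107

Answer: 9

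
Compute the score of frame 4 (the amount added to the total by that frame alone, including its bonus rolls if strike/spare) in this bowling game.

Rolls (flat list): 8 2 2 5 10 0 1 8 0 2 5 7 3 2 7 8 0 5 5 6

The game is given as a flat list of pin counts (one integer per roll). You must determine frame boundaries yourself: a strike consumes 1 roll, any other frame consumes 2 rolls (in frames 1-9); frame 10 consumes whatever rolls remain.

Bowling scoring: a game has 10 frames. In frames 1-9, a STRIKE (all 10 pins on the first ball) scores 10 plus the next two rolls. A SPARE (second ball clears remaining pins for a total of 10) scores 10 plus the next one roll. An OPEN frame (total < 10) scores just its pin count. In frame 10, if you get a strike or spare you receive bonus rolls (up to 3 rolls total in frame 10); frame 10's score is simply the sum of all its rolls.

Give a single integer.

Answer: 1

Derivation:
Frame 1: SPARE (8+2=10). 10 + next roll (2) = 12. Cumulative: 12
Frame 2: OPEN (2+5=7). Cumulative: 19
Frame 3: STRIKE. 10 + next two rolls (0+1) = 11. Cumulative: 30
Frame 4: OPEN (0+1=1). Cumulative: 31
Frame 5: OPEN (8+0=8). Cumulative: 39
Frame 6: OPEN (2+5=7). Cumulative: 46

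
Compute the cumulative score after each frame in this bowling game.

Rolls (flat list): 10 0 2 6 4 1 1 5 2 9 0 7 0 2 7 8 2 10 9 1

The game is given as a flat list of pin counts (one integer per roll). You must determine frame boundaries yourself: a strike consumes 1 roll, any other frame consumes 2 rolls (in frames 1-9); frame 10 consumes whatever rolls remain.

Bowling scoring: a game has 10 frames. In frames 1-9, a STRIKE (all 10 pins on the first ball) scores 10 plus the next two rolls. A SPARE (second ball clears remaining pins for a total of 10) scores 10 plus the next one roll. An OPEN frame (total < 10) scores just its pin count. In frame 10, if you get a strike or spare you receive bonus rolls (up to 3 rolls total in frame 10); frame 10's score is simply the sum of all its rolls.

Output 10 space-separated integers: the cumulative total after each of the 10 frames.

Frame 1: STRIKE. 10 + next two rolls (0+2) = 12. Cumulative: 12
Frame 2: OPEN (0+2=2). Cumulative: 14
Frame 3: SPARE (6+4=10). 10 + next roll (1) = 11. Cumulative: 25
Frame 4: OPEN (1+1=2). Cumulative: 27
Frame 5: OPEN (5+2=7). Cumulative: 34
Frame 6: OPEN (9+0=9). Cumulative: 43
Frame 7: OPEN (7+0=7). Cumulative: 50
Frame 8: OPEN (2+7=9). Cumulative: 59
Frame 9: SPARE (8+2=10). 10 + next roll (10) = 20. Cumulative: 79
Frame 10: STRIKE. Sum of all frame-10 rolls (10+9+1) = 20. Cumulative: 99

Answer: 12 14 25 27 34 43 50 59 79 99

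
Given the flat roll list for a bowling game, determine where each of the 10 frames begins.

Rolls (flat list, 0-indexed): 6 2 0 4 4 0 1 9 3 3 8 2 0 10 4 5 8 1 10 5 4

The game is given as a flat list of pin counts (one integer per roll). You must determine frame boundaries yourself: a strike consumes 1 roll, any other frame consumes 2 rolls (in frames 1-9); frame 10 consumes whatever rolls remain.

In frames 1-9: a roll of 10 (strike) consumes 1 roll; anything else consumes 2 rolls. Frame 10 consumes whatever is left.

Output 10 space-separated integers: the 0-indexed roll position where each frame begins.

Frame 1 starts at roll index 0: rolls=6,2 (sum=8), consumes 2 rolls
Frame 2 starts at roll index 2: rolls=0,4 (sum=4), consumes 2 rolls
Frame 3 starts at roll index 4: rolls=4,0 (sum=4), consumes 2 rolls
Frame 4 starts at roll index 6: rolls=1,9 (sum=10), consumes 2 rolls
Frame 5 starts at roll index 8: rolls=3,3 (sum=6), consumes 2 rolls
Frame 6 starts at roll index 10: rolls=8,2 (sum=10), consumes 2 rolls
Frame 7 starts at roll index 12: rolls=0,10 (sum=10), consumes 2 rolls
Frame 8 starts at roll index 14: rolls=4,5 (sum=9), consumes 2 rolls
Frame 9 starts at roll index 16: rolls=8,1 (sum=9), consumes 2 rolls
Frame 10 starts at roll index 18: 3 remaining rolls

Answer: 0 2 4 6 8 10 12 14 16 18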